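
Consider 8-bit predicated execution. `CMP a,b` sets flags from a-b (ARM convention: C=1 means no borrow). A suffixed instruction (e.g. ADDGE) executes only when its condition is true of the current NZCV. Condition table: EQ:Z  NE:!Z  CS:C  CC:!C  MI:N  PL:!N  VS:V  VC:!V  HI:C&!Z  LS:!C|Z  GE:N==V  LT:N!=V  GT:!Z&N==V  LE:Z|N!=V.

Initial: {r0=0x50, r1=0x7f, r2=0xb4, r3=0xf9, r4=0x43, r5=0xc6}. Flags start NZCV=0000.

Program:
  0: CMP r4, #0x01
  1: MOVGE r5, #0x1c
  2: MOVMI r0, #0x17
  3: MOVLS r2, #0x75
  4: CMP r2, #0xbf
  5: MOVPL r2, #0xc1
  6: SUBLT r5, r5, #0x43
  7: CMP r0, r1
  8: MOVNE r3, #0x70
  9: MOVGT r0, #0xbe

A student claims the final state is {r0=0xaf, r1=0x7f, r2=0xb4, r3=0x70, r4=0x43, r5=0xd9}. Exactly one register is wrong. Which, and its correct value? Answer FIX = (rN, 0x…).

[0] flags=0010 → (cmp)
[1] flags=0010 GE?T → r5=0x1c
[2] flags=0010 MI?F → skip
[3] flags=0010 LS?F → skip
[4] flags=1000 → (cmp)
[5] flags=1000 PL?F → skip
[6] flags=1000 LT?T → r5=0xd9
[7] flags=1000 → (cmp)
[8] flags=1000 NE?T → r3=0x70
[9] flags=1000 GT?F → skip

FIX = (r0, 0x50)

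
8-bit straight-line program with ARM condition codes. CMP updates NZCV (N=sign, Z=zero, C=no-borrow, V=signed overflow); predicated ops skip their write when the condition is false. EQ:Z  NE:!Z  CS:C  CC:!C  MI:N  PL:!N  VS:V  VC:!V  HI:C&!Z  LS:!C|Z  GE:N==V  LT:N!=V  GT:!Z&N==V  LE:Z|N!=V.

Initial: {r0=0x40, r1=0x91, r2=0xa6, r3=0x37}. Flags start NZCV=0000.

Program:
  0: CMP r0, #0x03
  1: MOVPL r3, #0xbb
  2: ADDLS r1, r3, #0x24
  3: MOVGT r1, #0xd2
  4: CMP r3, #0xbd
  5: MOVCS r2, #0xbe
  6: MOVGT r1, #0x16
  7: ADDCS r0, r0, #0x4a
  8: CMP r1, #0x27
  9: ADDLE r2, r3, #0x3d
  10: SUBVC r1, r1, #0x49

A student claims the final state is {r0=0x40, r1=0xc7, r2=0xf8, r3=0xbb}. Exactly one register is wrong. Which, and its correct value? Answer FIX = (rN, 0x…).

[0] flags=0010 → (cmp)
[1] flags=0010 PL?T → r3=0xbb
[2] flags=0010 LS?F → skip
[3] flags=0010 GT?T → r1=0xd2
[4] flags=1000 → (cmp)
[5] flags=1000 CS?F → skip
[6] flags=1000 GT?F → skip
[7] flags=1000 CS?F → skip
[8] flags=1010 → (cmp)
[9] flags=1010 LE?T → r2=0xf8
[10] flags=1010 VC?T → r1=0x89

FIX = (r1, 0x89)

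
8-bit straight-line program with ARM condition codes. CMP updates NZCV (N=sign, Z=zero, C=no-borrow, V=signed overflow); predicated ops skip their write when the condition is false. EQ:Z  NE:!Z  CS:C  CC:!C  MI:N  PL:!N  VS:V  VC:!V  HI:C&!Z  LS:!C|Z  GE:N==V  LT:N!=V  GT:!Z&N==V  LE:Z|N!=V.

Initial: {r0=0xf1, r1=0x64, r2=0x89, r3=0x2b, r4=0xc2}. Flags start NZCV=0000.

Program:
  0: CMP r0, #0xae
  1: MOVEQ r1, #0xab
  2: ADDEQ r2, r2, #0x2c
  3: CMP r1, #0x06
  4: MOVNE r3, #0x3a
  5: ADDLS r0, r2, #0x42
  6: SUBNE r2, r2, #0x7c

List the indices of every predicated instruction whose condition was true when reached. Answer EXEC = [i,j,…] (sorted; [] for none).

[0] flags=0010 → (cmp)
[1] flags=0010 EQ?F → skip
[2] flags=0010 EQ?F → skip
[3] flags=0010 → (cmp)
[4] flags=0010 NE?T → r3=0x3a
[5] flags=0010 LS?F → skip
[6] flags=0010 NE?T → r2=0x0d

EXEC = [4,6]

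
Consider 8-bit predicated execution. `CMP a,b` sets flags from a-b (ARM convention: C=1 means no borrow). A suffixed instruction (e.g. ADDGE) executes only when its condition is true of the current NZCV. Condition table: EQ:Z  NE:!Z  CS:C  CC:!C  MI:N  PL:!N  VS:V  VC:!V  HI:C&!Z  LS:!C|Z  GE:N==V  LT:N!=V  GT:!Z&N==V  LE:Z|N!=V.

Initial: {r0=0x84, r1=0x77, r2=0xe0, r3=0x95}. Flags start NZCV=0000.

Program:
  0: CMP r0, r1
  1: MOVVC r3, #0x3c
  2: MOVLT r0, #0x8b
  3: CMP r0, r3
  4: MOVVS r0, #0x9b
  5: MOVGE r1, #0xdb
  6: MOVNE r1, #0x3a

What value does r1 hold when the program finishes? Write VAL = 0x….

0: ✓ CMP  NZCV=0011
1: · MOVVC
2: ✓ MOVLT  r0←0x8b
3: ✓ CMP  NZCV=1000
4: · MOVVS
5: · MOVGE
6: ✓ MOVNE  r1←0x3a

VAL = 0x3a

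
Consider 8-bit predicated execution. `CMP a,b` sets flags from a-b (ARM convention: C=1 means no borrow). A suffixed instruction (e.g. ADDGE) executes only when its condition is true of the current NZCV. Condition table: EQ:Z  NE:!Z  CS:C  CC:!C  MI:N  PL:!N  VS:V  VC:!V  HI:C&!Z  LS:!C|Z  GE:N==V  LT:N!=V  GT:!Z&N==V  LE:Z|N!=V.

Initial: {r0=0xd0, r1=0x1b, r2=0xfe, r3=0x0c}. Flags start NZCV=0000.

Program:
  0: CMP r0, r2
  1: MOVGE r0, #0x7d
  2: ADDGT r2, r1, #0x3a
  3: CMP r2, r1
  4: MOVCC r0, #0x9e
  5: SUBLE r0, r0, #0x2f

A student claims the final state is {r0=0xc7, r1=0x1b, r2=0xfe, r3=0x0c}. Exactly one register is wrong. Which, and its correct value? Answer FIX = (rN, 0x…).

FIX = (r0, 0xa1)

[0] flags=1000 → (cmp)
[1] flags=1000 GE?F → skip
[2] flags=1000 GT?F → skip
[3] flags=1010 → (cmp)
[4] flags=1010 CC?F → skip
[5] flags=1010 LE?T → r0=0xa1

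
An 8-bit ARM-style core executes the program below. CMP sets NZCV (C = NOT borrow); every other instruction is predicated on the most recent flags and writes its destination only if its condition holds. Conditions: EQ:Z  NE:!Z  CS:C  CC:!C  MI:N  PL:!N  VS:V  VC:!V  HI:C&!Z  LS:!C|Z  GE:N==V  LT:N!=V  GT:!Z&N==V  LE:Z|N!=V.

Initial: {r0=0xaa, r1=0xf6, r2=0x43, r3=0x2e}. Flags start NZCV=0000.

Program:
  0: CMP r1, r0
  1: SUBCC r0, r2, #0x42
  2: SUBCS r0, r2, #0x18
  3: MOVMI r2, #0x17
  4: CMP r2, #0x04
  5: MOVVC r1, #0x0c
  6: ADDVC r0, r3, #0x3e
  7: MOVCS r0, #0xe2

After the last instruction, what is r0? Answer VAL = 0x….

VAL = 0xe2

[0] flags=0010 → (cmp)
[1] flags=0010 CC?F → skip
[2] flags=0010 CS?T → r0=0x2b
[3] flags=0010 MI?F → skip
[4] flags=0010 → (cmp)
[5] flags=0010 VC?T → r1=0x0c
[6] flags=0010 VC?T → r0=0x6c
[7] flags=0010 CS?T → r0=0xe2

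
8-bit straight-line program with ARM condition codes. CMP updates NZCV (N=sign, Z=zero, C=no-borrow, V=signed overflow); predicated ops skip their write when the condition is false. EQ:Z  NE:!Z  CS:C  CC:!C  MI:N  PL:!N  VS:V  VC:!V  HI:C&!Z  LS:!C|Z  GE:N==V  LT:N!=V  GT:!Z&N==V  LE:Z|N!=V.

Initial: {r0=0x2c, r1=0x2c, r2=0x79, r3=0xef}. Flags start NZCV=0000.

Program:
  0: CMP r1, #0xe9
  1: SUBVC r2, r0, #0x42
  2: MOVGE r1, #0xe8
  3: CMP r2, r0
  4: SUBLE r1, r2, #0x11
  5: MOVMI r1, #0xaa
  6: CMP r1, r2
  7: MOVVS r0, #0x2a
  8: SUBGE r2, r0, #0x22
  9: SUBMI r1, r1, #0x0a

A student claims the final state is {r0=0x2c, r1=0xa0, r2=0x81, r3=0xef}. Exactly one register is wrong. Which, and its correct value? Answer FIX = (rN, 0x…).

FIX = (r2, 0xea)

[0] flags=0000 → (cmp)
[1] flags=0000 VC?T → r2=0xea
[2] flags=0000 GE?T → r1=0xe8
[3] flags=1010 → (cmp)
[4] flags=1010 LE?T → r1=0xd9
[5] flags=1010 MI?T → r1=0xaa
[6] flags=1000 → (cmp)
[7] flags=1000 VS?F → skip
[8] flags=1000 GE?F → skip
[9] flags=1000 MI?T → r1=0xa0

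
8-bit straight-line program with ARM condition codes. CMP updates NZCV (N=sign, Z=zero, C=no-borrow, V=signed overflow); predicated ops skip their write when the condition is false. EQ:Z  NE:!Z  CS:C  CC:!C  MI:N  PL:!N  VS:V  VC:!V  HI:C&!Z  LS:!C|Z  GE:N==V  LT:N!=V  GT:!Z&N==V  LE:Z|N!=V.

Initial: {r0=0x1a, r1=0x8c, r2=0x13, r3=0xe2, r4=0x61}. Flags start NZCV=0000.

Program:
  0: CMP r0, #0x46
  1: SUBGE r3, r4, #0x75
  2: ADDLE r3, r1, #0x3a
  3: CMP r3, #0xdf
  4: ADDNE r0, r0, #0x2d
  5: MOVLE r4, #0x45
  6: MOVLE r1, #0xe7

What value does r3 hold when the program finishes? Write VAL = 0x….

VAL = 0xc6

0: ✓ CMP  NZCV=1000
1: · SUBGE
2: ✓ ADDLE  r3←0xc6
3: ✓ CMP  NZCV=1000
4: ✓ ADDNE  r0←0x47
5: ✓ MOVLE  r4←0x45
6: ✓ MOVLE  r1←0xe7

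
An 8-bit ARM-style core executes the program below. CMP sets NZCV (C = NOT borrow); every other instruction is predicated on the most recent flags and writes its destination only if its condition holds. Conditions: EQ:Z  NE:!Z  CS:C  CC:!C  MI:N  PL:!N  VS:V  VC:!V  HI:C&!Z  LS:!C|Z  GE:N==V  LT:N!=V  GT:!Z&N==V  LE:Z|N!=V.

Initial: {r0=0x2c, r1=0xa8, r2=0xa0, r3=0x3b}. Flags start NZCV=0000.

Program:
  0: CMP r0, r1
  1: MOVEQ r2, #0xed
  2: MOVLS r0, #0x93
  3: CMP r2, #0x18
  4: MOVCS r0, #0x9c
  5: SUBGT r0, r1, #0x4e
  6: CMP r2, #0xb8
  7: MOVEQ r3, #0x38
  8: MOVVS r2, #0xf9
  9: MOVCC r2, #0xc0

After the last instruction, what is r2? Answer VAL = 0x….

VAL = 0xc0

0: ✓ CMP  NZCV=1001
1: · MOVEQ
2: ✓ MOVLS  r0←0x93
3: ✓ CMP  NZCV=1010
4: ✓ MOVCS  r0←0x9c
5: · SUBGT
6: ✓ CMP  NZCV=1000
7: · MOVEQ
8: · MOVVS
9: ✓ MOVCC  r2←0xc0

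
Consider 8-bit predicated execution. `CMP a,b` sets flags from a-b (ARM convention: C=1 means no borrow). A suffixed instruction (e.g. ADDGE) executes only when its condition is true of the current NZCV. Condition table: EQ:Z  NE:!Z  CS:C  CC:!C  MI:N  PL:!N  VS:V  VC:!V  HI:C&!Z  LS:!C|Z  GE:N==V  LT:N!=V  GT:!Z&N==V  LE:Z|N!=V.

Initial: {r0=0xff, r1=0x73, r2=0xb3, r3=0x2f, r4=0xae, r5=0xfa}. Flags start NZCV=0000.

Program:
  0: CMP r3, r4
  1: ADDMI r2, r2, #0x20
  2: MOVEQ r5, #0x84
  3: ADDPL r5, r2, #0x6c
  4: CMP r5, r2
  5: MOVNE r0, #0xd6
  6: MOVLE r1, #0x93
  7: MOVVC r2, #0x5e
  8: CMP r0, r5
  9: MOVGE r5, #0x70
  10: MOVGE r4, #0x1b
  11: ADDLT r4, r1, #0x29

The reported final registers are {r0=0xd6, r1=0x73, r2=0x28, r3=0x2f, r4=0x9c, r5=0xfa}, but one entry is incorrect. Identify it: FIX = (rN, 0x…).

[0] flags=1001 → (cmp)
[1] flags=1001 MI?T → r2=0xd3
[2] flags=1001 EQ?F → skip
[3] flags=1001 PL?F → skip
[4] flags=0010 → (cmp)
[5] flags=0010 NE?T → r0=0xd6
[6] flags=0010 LE?F → skip
[7] flags=0010 VC?T → r2=0x5e
[8] flags=1000 → (cmp)
[9] flags=1000 GE?F → skip
[10] flags=1000 GE?F → skip
[11] flags=1000 LT?T → r4=0x9c

FIX = (r2, 0x5e)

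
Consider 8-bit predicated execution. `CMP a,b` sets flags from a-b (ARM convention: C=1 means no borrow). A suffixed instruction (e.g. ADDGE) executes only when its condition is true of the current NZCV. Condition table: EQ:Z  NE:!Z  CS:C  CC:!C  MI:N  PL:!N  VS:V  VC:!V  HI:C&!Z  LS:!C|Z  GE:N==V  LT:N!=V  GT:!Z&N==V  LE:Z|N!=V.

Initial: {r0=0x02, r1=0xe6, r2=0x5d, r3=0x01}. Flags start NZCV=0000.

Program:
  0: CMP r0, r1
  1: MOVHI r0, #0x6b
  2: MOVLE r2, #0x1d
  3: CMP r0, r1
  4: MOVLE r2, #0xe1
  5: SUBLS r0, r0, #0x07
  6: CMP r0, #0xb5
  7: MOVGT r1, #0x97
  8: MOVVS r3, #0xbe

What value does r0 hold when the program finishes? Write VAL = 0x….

VAL = 0xfb

[0] flags=0000 → (cmp)
[1] flags=0000 HI?F → skip
[2] flags=0000 LE?F → skip
[3] flags=0000 → (cmp)
[4] flags=0000 LE?F → skip
[5] flags=0000 LS?T → r0=0xfb
[6] flags=0010 → (cmp)
[7] flags=0010 GT?T → r1=0x97
[8] flags=0010 VS?F → skip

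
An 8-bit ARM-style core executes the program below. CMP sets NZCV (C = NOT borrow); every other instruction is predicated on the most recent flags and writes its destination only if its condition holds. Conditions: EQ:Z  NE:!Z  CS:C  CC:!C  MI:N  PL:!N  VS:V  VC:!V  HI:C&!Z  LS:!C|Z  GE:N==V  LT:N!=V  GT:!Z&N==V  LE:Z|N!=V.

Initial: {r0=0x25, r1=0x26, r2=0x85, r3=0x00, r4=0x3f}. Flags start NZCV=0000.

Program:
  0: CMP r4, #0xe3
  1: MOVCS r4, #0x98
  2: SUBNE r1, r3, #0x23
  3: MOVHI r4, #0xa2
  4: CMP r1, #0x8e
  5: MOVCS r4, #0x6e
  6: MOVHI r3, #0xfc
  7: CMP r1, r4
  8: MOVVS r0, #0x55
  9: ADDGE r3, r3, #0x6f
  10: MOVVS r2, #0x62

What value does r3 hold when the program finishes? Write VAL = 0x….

VAL = 0xfc

[0] flags=0000 → (cmp)
[1] flags=0000 CS?F → skip
[2] flags=0000 NE?T → r1=0xdd
[3] flags=0000 HI?F → skip
[4] flags=0010 → (cmp)
[5] flags=0010 CS?T → r4=0x6e
[6] flags=0010 HI?T → r3=0xfc
[7] flags=0011 → (cmp)
[8] flags=0011 VS?T → r0=0x55
[9] flags=0011 GE?F → skip
[10] flags=0011 VS?T → r2=0x62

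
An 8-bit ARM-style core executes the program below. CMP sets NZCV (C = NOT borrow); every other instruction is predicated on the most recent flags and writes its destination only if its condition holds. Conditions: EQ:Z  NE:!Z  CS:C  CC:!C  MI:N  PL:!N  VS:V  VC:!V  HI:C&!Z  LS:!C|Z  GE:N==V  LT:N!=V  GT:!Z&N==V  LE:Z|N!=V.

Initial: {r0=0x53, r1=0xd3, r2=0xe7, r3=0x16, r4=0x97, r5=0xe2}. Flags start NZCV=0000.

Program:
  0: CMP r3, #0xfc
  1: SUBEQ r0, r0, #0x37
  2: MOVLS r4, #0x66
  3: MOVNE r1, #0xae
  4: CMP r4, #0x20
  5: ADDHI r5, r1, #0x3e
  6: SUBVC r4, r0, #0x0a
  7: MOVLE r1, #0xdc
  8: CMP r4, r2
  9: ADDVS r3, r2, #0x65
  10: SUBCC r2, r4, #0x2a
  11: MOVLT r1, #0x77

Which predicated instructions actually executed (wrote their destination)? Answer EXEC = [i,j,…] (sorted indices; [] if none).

[0] flags=0000 → (cmp)
[1] flags=0000 EQ?F → skip
[2] flags=0000 LS?T → r4=0x66
[3] flags=0000 NE?T → r1=0xae
[4] flags=0010 → (cmp)
[5] flags=0010 HI?T → r5=0xec
[6] flags=0010 VC?T → r4=0x49
[7] flags=0010 LE?F → skip
[8] flags=0000 → (cmp)
[9] flags=0000 VS?F → skip
[10] flags=0000 CC?T → r2=0x1f
[11] flags=0000 LT?F → skip

EXEC = [2,3,5,6,10]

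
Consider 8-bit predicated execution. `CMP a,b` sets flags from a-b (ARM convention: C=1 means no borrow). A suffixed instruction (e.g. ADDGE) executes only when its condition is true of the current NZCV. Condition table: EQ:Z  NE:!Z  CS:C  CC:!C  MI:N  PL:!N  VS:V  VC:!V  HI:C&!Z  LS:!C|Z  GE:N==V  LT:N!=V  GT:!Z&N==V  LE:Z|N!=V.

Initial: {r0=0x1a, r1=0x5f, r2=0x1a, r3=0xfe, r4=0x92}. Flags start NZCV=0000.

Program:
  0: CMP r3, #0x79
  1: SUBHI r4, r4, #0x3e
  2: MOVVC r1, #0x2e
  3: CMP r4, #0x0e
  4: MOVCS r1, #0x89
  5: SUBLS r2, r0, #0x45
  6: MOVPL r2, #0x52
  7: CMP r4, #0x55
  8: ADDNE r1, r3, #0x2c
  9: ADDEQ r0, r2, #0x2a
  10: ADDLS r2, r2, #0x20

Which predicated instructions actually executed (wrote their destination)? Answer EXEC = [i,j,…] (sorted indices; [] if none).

[0] flags=1010 → (cmp)
[1] flags=1010 HI?T → r4=0x54
[2] flags=1010 VC?T → r1=0x2e
[3] flags=0010 → (cmp)
[4] flags=0010 CS?T → r1=0x89
[5] flags=0010 LS?F → skip
[6] flags=0010 PL?T → r2=0x52
[7] flags=1000 → (cmp)
[8] flags=1000 NE?T → r1=0x2a
[9] flags=1000 EQ?F → skip
[10] flags=1000 LS?T → r2=0x72

EXEC = [1,2,4,6,8,10]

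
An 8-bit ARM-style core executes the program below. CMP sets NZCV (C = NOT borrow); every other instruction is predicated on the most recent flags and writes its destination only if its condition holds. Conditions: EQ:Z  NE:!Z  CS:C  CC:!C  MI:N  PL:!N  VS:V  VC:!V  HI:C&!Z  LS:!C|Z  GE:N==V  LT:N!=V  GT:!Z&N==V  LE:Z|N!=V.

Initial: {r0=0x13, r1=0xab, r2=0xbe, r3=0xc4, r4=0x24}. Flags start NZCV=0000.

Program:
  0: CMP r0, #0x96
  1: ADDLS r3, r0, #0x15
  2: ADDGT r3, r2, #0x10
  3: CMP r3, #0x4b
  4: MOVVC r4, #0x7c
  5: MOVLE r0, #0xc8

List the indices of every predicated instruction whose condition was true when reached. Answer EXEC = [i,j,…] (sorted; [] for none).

[0] flags=0000 → (cmp)
[1] flags=0000 LS?T → r3=0x28
[2] flags=0000 GT?T → r3=0xce
[3] flags=1010 → (cmp)
[4] flags=1010 VC?T → r4=0x7c
[5] flags=1010 LE?T → r0=0xc8

EXEC = [1,2,4,5]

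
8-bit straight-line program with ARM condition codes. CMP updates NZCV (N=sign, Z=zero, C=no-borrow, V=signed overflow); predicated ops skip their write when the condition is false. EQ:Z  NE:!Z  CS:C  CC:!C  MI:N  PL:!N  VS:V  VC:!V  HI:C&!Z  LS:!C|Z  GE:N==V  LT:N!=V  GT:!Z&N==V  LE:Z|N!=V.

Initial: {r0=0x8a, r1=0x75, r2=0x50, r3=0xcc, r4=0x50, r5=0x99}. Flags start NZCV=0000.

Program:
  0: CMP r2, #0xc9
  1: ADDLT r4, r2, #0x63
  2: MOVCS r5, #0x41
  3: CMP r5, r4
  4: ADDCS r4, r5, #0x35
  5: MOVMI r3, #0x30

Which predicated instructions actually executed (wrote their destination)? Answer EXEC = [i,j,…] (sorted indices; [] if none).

EXEC = [4]

[0] flags=1001 → (cmp)
[1] flags=1001 LT?F → skip
[2] flags=1001 CS?F → skip
[3] flags=0011 → (cmp)
[4] flags=0011 CS?T → r4=0xce
[5] flags=0011 MI?F → skip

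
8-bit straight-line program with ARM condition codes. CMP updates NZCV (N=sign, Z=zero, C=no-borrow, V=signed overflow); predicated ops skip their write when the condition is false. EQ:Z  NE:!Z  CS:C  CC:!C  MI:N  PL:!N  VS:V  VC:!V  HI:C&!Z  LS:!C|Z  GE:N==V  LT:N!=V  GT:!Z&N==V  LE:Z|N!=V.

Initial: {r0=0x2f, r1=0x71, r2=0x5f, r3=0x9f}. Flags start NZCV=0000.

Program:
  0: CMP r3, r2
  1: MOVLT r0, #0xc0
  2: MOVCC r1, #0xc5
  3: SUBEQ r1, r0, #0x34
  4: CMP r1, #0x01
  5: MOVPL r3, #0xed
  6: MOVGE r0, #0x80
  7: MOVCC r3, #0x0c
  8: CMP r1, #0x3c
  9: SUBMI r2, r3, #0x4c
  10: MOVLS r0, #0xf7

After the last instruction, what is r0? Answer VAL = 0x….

VAL = 0x80

[0] flags=0011 → (cmp)
[1] flags=0011 LT?T → r0=0xc0
[2] flags=0011 CC?F → skip
[3] flags=0011 EQ?F → skip
[4] flags=0010 → (cmp)
[5] flags=0010 PL?T → r3=0xed
[6] flags=0010 GE?T → r0=0x80
[7] flags=0010 CC?F → skip
[8] flags=0010 → (cmp)
[9] flags=0010 MI?F → skip
[10] flags=0010 LS?F → skip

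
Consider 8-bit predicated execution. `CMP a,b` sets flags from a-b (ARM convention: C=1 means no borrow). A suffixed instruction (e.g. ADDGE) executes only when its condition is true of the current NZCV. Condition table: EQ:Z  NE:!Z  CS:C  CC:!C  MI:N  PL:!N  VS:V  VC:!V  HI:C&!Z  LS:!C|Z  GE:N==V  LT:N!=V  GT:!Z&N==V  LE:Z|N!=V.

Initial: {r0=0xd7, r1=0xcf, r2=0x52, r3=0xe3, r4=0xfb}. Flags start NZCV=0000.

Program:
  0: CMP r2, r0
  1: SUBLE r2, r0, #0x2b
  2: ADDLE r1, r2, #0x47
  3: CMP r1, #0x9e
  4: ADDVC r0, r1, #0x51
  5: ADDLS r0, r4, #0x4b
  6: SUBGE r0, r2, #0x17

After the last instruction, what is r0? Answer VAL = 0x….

VAL = 0x3b

0: ✓ CMP  NZCV=0000
1: · SUBLE
2: · ADDLE
3: ✓ CMP  NZCV=0010
4: ✓ ADDVC  r0←0x20
5: · ADDLS
6: ✓ SUBGE  r0←0x3b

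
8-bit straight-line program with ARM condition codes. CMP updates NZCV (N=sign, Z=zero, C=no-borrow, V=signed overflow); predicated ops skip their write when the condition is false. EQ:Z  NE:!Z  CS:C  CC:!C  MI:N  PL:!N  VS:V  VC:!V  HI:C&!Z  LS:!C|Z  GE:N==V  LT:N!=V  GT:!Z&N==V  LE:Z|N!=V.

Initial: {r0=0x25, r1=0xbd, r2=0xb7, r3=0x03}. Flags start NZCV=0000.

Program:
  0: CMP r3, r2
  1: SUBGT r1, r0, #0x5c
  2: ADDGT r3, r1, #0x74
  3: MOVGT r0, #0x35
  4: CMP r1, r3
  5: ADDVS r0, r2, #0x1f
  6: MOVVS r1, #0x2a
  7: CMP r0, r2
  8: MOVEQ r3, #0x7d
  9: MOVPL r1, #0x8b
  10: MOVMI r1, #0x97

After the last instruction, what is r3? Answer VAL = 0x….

[0] flags=0000 → (cmp)
[1] flags=0000 GT?T → r1=0xc9
[2] flags=0000 GT?T → r3=0x3d
[3] flags=0000 GT?T → r0=0x35
[4] flags=1010 → (cmp)
[5] flags=1010 VS?F → skip
[6] flags=1010 VS?F → skip
[7] flags=0000 → (cmp)
[8] flags=0000 EQ?F → skip
[9] flags=0000 PL?T → r1=0x8b
[10] flags=0000 MI?F → skip

VAL = 0x3d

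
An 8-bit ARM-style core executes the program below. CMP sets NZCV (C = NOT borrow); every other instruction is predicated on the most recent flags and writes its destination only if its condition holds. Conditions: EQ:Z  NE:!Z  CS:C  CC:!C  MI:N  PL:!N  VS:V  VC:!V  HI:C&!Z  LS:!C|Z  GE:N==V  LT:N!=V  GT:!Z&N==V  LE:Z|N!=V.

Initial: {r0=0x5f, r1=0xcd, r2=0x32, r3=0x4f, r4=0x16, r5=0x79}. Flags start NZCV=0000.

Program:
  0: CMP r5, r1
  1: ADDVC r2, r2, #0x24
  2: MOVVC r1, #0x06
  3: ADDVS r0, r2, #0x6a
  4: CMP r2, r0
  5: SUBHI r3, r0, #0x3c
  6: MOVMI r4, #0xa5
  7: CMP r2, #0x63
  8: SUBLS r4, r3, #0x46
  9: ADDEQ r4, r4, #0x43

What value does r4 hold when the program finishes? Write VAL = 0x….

0: ✓ CMP  NZCV=1001
1: · ADDVC
2: · MOVVC
3: ✓ ADDVS  r0←0x9c
4: ✓ CMP  NZCV=1001
5: · SUBHI
6: ✓ MOVMI  r4←0xa5
7: ✓ CMP  NZCV=1000
8: ✓ SUBLS  r4←0x09
9: · ADDEQ

VAL = 0x09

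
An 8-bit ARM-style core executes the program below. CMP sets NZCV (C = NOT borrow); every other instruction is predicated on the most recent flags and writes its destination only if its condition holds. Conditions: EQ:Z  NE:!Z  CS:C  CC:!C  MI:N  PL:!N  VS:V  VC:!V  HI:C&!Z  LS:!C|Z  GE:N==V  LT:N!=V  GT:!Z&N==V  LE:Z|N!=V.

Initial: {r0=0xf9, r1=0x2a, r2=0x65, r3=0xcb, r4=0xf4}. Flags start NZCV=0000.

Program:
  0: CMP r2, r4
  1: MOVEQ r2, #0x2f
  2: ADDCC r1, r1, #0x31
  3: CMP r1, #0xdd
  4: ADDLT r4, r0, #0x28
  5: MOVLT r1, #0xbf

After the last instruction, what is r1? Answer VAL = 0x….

VAL = 0x5b

0: ✓ CMP  NZCV=0000
1: · MOVEQ
2: ✓ ADDCC  r1←0x5b
3: ✓ CMP  NZCV=0000
4: · ADDLT
5: · MOVLT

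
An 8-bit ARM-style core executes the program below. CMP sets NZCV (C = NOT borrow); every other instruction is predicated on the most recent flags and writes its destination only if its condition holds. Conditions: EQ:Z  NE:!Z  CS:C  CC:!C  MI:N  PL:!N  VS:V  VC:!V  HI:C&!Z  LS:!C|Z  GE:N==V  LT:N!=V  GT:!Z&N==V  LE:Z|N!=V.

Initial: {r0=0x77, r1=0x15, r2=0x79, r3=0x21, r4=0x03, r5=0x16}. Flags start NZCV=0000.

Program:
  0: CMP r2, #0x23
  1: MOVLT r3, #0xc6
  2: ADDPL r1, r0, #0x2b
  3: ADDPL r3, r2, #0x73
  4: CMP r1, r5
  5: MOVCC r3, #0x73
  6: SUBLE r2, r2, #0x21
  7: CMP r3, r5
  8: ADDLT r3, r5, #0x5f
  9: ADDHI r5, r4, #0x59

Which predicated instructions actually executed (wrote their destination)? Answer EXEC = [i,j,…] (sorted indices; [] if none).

EXEC = [2,3,6,8,9]

[0] flags=0010 → (cmp)
[1] flags=0010 LT?F → skip
[2] flags=0010 PL?T → r1=0xa2
[3] flags=0010 PL?T → r3=0xec
[4] flags=1010 → (cmp)
[5] flags=1010 CC?F → skip
[6] flags=1010 LE?T → r2=0x58
[7] flags=1010 → (cmp)
[8] flags=1010 LT?T → r3=0x75
[9] flags=1010 HI?T → r5=0x5c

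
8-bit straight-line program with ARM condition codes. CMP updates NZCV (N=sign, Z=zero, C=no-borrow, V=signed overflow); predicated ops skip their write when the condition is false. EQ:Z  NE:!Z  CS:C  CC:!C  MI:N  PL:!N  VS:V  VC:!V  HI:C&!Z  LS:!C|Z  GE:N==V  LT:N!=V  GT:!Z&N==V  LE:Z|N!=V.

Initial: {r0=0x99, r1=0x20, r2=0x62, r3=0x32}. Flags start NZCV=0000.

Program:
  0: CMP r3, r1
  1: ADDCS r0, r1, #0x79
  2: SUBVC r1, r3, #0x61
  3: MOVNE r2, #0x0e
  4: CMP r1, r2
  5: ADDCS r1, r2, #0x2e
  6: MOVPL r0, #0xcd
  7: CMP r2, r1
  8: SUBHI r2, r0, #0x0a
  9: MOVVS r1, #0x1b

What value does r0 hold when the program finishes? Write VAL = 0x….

VAL = 0x99

0: ✓ CMP  NZCV=0010
1: ✓ ADDCS  r0←0x99
2: ✓ SUBVC  r1←0xd1
3: ✓ MOVNE  r2←0x0e
4: ✓ CMP  NZCV=1010
5: ✓ ADDCS  r1←0x3c
6: · MOVPL
7: ✓ CMP  NZCV=1000
8: · SUBHI
9: · MOVVS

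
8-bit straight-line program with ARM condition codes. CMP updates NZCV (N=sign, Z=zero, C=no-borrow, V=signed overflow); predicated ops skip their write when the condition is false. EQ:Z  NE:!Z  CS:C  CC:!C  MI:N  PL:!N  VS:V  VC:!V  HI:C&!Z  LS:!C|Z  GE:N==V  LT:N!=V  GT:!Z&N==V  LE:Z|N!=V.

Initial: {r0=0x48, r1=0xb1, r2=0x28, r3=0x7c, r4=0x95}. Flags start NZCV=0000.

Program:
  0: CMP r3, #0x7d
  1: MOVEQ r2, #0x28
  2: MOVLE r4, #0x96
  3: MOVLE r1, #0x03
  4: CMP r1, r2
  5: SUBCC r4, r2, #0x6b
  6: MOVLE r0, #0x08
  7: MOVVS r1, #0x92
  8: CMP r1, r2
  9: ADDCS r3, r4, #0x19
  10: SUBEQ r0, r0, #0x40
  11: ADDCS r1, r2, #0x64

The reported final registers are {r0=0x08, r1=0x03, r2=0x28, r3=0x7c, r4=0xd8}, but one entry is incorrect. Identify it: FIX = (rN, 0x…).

FIX = (r4, 0xbd)

[0] flags=1000 → (cmp)
[1] flags=1000 EQ?F → skip
[2] flags=1000 LE?T → r4=0x96
[3] flags=1000 LE?T → r1=0x03
[4] flags=1000 → (cmp)
[5] flags=1000 CC?T → r4=0xbd
[6] flags=1000 LE?T → r0=0x08
[7] flags=1000 VS?F → skip
[8] flags=1000 → (cmp)
[9] flags=1000 CS?F → skip
[10] flags=1000 EQ?F → skip
[11] flags=1000 CS?F → skip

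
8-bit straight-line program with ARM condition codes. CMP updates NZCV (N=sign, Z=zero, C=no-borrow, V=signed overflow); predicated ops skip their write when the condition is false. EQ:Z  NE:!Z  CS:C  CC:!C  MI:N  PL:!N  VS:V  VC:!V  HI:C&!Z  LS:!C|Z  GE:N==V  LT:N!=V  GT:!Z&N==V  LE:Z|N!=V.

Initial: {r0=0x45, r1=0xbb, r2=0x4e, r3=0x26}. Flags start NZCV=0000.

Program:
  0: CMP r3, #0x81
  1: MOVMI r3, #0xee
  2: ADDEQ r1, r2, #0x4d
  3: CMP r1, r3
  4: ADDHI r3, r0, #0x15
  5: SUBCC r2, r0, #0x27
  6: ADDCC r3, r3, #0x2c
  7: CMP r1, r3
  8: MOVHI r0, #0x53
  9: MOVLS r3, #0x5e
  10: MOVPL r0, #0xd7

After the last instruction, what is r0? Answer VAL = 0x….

VAL = 0x53

[0] flags=1001 → (cmp)
[1] flags=1001 MI?T → r3=0xee
[2] flags=1001 EQ?F → skip
[3] flags=1000 → (cmp)
[4] flags=1000 HI?F → skip
[5] flags=1000 CC?T → r2=0x1e
[6] flags=1000 CC?T → r3=0x1a
[7] flags=1010 → (cmp)
[8] flags=1010 HI?T → r0=0x53
[9] flags=1010 LS?F → skip
[10] flags=1010 PL?F → skip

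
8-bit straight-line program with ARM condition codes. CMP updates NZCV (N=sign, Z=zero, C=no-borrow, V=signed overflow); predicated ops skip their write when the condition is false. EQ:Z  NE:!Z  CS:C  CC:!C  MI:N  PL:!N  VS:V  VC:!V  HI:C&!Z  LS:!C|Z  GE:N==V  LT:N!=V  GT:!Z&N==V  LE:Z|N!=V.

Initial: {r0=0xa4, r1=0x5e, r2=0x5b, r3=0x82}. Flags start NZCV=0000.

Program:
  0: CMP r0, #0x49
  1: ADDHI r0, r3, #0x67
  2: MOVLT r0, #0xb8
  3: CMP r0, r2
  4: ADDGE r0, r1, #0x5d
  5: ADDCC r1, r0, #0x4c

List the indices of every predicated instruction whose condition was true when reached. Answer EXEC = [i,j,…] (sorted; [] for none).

[0] flags=0011 → (cmp)
[1] flags=0011 HI?T → r0=0xe9
[2] flags=0011 LT?T → r0=0xb8
[3] flags=0011 → (cmp)
[4] flags=0011 GE?F → skip
[5] flags=0011 CC?F → skip

EXEC = [1,2]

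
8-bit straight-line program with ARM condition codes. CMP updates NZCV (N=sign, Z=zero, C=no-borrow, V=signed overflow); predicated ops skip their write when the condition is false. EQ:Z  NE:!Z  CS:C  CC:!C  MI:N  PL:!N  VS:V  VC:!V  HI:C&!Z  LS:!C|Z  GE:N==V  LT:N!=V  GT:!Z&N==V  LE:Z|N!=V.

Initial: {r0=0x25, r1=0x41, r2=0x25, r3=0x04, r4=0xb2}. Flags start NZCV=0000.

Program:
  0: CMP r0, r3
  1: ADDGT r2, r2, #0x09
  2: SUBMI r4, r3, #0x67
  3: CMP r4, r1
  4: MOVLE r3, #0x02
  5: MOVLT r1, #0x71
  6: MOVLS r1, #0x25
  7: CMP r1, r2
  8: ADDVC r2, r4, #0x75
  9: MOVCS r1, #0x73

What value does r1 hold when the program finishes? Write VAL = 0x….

VAL = 0x73

0: ✓ CMP  NZCV=0010
1: ✓ ADDGT  r2←0x2e
2: · SUBMI
3: ✓ CMP  NZCV=0011
4: ✓ MOVLE  r3←0x02
5: ✓ MOVLT  r1←0x71
6: · MOVLS
7: ✓ CMP  NZCV=0010
8: ✓ ADDVC  r2←0x27
9: ✓ MOVCS  r1←0x73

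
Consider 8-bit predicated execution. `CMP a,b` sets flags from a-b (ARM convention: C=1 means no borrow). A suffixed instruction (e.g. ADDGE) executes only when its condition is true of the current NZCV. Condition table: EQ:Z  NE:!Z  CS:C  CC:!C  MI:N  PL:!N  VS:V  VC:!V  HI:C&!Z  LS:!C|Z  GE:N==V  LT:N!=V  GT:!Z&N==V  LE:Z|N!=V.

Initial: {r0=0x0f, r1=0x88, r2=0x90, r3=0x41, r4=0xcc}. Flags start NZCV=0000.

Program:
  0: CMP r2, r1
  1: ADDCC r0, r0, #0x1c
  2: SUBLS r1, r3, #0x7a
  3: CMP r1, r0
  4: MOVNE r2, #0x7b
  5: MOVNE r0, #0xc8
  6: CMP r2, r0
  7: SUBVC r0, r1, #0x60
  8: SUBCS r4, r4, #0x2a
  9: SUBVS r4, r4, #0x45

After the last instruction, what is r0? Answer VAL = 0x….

0: ✓ CMP  NZCV=0010
1: · ADDCC
2: · SUBLS
3: ✓ CMP  NZCV=0011
4: ✓ MOVNE  r2←0x7b
5: ✓ MOVNE  r0←0xc8
6: ✓ CMP  NZCV=1001
7: · SUBVC
8: · SUBCS
9: ✓ SUBVS  r4←0x87

VAL = 0xc8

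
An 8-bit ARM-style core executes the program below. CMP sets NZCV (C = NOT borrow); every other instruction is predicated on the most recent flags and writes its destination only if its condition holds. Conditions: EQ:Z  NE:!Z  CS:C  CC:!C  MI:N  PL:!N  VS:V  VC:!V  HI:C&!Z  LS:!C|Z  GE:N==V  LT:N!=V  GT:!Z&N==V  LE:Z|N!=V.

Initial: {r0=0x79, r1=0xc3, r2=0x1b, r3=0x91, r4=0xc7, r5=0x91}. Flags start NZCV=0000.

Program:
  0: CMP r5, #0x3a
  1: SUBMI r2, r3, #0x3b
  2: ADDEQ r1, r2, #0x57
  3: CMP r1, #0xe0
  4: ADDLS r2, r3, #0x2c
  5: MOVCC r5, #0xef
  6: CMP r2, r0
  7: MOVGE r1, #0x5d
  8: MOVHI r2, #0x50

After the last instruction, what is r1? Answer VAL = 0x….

[0] flags=0011 → (cmp)
[1] flags=0011 MI?F → skip
[2] flags=0011 EQ?F → skip
[3] flags=1000 → (cmp)
[4] flags=1000 LS?T → r2=0xbd
[5] flags=1000 CC?T → r5=0xef
[6] flags=0011 → (cmp)
[7] flags=0011 GE?F → skip
[8] flags=0011 HI?T → r2=0x50

VAL = 0xc3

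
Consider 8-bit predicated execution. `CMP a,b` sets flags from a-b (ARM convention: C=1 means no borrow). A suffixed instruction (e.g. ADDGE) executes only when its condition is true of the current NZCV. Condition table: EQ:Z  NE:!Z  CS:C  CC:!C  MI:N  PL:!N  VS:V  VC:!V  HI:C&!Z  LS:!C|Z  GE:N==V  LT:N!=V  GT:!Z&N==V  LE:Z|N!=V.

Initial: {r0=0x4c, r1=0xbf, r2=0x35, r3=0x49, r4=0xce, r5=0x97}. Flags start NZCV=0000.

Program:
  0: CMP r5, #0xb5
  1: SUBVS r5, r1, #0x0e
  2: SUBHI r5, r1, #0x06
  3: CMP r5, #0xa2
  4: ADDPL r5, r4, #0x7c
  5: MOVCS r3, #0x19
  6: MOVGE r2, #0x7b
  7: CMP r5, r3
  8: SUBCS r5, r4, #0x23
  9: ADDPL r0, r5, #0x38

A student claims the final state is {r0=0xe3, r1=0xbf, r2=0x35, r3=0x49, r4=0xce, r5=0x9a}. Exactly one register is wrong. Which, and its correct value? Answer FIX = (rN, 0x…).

0: ✓ CMP  NZCV=1000
1: · SUBVS
2: · SUBHI
3: ✓ CMP  NZCV=1000
4: · ADDPL
5: · MOVCS
6: · MOVGE
7: ✓ CMP  NZCV=0011
8: ✓ SUBCS  r5←0xab
9: ✓ ADDPL  r0←0xe3

FIX = (r5, 0xab)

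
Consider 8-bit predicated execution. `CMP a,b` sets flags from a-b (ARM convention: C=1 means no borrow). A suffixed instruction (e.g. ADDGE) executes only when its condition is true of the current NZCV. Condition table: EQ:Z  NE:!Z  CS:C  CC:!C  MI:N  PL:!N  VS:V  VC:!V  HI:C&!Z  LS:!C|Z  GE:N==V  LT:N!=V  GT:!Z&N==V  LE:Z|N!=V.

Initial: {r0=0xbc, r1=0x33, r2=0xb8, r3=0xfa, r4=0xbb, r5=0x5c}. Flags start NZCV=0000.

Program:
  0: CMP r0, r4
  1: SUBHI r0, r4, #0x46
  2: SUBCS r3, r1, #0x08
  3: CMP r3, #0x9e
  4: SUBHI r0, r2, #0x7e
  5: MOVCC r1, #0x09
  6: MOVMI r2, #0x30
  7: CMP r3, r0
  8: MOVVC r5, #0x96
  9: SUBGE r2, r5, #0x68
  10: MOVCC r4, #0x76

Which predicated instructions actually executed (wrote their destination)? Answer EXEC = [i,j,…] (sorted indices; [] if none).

EXEC = [1,2,5,6,8,10]

0: ✓ CMP  NZCV=0010
1: ✓ SUBHI  r0←0x75
2: ✓ SUBCS  r3←0x2b
3: ✓ CMP  NZCV=1001
4: · SUBHI
5: ✓ MOVCC  r1←0x09
6: ✓ MOVMI  r2←0x30
7: ✓ CMP  NZCV=1000
8: ✓ MOVVC  r5←0x96
9: · SUBGE
10: ✓ MOVCC  r4←0x76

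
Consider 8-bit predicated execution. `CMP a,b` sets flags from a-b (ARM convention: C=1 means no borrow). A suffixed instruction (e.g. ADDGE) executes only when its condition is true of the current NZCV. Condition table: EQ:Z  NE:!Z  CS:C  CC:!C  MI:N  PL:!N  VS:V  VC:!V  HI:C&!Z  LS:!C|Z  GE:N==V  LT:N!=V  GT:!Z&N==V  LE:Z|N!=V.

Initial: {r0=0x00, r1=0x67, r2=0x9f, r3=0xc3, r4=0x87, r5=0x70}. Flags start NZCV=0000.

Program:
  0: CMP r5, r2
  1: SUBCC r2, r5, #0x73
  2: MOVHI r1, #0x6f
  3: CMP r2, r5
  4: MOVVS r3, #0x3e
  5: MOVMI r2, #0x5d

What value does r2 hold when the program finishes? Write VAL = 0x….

[0] flags=1001 → (cmp)
[1] flags=1001 CC?T → r2=0xfd
[2] flags=1001 HI?F → skip
[3] flags=1010 → (cmp)
[4] flags=1010 VS?F → skip
[5] flags=1010 MI?T → r2=0x5d

VAL = 0x5d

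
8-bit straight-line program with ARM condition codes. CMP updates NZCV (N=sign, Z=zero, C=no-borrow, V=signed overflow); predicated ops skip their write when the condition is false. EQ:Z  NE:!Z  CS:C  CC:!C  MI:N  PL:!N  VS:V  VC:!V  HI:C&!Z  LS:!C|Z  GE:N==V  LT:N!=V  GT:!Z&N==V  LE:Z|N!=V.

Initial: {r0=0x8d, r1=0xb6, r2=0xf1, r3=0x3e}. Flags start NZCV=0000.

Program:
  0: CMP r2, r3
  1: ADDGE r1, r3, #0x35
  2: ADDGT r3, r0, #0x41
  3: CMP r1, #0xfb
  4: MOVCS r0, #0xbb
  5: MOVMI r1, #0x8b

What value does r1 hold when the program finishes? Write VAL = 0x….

[0] flags=1010 → (cmp)
[1] flags=1010 GE?F → skip
[2] flags=1010 GT?F → skip
[3] flags=1000 → (cmp)
[4] flags=1000 CS?F → skip
[5] flags=1000 MI?T → r1=0x8b

VAL = 0x8b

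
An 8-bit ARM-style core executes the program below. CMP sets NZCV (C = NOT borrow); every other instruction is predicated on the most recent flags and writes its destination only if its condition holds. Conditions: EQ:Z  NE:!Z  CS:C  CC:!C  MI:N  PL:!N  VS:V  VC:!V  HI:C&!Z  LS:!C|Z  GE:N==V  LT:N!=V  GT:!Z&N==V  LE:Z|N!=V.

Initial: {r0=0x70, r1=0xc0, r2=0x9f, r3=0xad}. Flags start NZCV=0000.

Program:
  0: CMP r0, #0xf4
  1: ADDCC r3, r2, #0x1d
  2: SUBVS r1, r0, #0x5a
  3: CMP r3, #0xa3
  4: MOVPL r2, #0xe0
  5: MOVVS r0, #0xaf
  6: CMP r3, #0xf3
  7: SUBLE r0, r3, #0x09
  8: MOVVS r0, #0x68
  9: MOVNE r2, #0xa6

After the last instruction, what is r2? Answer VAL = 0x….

VAL = 0xa6

[0] flags=0000 → (cmp)
[1] flags=0000 CC?T → r3=0xbc
[2] flags=0000 VS?F → skip
[3] flags=0010 → (cmp)
[4] flags=0010 PL?T → r2=0xe0
[5] flags=0010 VS?F → skip
[6] flags=1000 → (cmp)
[7] flags=1000 LE?T → r0=0xb3
[8] flags=1000 VS?F → skip
[9] flags=1000 NE?T → r2=0xa6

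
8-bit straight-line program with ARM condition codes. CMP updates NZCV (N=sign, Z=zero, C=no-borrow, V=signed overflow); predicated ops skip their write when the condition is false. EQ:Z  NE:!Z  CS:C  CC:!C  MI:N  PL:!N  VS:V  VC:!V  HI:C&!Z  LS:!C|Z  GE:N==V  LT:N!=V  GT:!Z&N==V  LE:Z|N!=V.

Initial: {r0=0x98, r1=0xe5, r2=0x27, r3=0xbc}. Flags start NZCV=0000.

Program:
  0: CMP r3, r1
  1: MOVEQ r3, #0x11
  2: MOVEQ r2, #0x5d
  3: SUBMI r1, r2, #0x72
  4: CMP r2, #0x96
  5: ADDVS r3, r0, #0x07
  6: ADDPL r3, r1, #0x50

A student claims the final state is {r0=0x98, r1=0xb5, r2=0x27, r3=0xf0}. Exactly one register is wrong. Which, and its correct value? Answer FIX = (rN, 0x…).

0: ✓ CMP  NZCV=1000
1: · MOVEQ
2: · MOVEQ
3: ✓ SUBMI  r1←0xb5
4: ✓ CMP  NZCV=1001
5: ✓ ADDVS  r3←0x9f
6: · ADDPL

FIX = (r3, 0x9f)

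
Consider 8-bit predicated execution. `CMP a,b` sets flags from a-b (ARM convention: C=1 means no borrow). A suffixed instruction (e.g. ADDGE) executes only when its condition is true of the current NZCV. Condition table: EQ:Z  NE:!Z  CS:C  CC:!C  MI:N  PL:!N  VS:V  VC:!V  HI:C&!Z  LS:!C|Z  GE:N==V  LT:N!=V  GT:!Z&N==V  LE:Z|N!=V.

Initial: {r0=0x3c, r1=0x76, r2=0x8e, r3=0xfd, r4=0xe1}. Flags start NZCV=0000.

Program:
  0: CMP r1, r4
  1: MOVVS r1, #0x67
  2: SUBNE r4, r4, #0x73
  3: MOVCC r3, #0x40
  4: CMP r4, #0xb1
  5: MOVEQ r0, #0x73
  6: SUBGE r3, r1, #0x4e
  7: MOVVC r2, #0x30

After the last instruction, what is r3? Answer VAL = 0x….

0: ✓ CMP  NZCV=1001
1: ✓ MOVVS  r1←0x67
2: ✓ SUBNE  r4←0x6e
3: ✓ MOVCC  r3←0x40
4: ✓ CMP  NZCV=1001
5: · MOVEQ
6: ✓ SUBGE  r3←0x19
7: · MOVVC

VAL = 0x19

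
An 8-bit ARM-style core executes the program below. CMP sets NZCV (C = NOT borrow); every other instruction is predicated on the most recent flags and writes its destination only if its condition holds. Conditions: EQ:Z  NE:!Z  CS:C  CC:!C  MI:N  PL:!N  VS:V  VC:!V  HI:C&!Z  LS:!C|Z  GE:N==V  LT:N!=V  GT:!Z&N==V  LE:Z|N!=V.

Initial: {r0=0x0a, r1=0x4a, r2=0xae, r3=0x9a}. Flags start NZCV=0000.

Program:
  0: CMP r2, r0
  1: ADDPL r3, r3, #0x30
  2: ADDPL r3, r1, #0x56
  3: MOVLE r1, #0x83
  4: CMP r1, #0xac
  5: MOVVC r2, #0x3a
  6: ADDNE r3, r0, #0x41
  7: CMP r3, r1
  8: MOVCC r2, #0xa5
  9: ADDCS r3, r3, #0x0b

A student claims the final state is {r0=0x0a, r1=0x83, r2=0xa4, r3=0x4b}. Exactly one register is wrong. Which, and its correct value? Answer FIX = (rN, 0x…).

FIX = (r2, 0xa5)

[0] flags=1010 → (cmp)
[1] flags=1010 PL?F → skip
[2] flags=1010 PL?F → skip
[3] flags=1010 LE?T → r1=0x83
[4] flags=1000 → (cmp)
[5] flags=1000 VC?T → r2=0x3a
[6] flags=1000 NE?T → r3=0x4b
[7] flags=1001 → (cmp)
[8] flags=1001 CC?T → r2=0xa5
[9] flags=1001 CS?F → skip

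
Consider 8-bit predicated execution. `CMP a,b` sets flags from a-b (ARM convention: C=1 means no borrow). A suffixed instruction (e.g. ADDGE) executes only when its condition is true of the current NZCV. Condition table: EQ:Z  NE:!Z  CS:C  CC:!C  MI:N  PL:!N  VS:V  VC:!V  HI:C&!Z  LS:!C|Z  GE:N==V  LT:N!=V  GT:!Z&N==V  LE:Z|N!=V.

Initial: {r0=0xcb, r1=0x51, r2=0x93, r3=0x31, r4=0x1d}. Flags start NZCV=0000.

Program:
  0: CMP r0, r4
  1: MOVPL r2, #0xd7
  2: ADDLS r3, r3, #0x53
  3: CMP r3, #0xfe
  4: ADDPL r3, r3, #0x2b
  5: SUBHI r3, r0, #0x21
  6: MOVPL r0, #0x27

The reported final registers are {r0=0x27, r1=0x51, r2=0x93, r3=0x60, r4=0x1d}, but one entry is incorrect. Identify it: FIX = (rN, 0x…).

[0] flags=1010 → (cmp)
[1] flags=1010 PL?F → skip
[2] flags=1010 LS?F → skip
[3] flags=0000 → (cmp)
[4] flags=0000 PL?T → r3=0x5c
[5] flags=0000 HI?F → skip
[6] flags=0000 PL?T → r0=0x27

FIX = (r3, 0x5c)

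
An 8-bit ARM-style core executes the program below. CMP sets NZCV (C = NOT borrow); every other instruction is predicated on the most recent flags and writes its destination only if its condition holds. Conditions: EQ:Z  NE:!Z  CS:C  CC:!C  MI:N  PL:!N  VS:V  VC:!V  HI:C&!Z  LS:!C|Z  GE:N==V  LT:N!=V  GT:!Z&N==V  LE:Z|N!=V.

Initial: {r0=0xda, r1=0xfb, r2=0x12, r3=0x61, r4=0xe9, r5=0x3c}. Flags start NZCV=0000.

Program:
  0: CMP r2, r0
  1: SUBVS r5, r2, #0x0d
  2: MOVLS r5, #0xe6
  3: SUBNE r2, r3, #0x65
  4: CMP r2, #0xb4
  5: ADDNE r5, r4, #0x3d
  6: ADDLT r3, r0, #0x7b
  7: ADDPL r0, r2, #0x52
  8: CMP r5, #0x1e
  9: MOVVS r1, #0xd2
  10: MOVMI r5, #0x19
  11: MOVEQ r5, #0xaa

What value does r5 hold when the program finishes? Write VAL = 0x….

VAL = 0x26

[0] flags=0000 → (cmp)
[1] flags=0000 VS?F → skip
[2] flags=0000 LS?T → r5=0xe6
[3] flags=0000 NE?T → r2=0xfc
[4] flags=0010 → (cmp)
[5] flags=0010 NE?T → r5=0x26
[6] flags=0010 LT?F → skip
[7] flags=0010 PL?T → r0=0x4e
[8] flags=0010 → (cmp)
[9] flags=0010 VS?F → skip
[10] flags=0010 MI?F → skip
[11] flags=0010 EQ?F → skip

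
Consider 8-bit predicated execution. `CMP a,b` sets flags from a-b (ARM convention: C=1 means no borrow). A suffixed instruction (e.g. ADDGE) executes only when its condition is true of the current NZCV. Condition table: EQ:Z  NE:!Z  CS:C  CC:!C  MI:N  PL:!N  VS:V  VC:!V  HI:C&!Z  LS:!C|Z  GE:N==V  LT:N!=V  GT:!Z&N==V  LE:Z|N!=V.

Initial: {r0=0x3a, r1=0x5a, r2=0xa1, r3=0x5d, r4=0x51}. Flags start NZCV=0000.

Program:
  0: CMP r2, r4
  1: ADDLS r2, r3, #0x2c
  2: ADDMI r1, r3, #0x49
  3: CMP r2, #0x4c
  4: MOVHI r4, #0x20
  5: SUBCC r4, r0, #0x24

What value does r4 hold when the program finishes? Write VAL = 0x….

[0] flags=0011 → (cmp)
[1] flags=0011 LS?F → skip
[2] flags=0011 MI?F → skip
[3] flags=0011 → (cmp)
[4] flags=0011 HI?T → r4=0x20
[5] flags=0011 CC?F → skip

VAL = 0x20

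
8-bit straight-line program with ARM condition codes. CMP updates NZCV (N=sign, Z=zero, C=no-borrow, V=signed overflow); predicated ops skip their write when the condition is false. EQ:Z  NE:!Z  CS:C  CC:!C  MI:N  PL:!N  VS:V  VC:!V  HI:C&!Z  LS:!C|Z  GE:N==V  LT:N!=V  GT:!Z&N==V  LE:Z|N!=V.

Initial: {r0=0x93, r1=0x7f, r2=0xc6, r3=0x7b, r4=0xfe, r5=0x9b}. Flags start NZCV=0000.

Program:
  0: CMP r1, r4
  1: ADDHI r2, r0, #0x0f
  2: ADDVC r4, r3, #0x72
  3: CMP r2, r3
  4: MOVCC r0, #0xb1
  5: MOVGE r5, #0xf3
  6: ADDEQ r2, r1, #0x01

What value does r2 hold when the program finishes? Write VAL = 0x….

[0] flags=1001 → (cmp)
[1] flags=1001 HI?F → skip
[2] flags=1001 VC?F → skip
[3] flags=0011 → (cmp)
[4] flags=0011 CC?F → skip
[5] flags=0011 GE?F → skip
[6] flags=0011 EQ?F → skip

VAL = 0xc6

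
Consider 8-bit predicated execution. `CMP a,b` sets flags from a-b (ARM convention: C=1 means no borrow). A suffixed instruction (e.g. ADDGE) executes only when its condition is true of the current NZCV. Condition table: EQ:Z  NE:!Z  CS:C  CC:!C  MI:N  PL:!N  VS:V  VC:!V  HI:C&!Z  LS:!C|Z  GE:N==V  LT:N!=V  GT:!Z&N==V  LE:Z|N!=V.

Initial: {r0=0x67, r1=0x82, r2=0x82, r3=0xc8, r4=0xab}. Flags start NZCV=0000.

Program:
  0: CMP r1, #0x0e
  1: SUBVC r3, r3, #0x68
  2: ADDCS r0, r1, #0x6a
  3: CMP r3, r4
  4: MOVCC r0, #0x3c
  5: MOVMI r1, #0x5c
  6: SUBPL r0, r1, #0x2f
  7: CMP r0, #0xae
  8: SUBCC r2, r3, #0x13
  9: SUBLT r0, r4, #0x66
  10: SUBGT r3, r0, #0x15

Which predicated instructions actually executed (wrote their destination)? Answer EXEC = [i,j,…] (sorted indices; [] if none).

[0] flags=0011 → (cmp)
[1] flags=0011 VC?F → skip
[2] flags=0011 CS?T → r0=0xec
[3] flags=0010 → (cmp)
[4] flags=0010 CC?F → skip
[5] flags=0010 MI?F → skip
[6] flags=0010 PL?T → r0=0x53
[7] flags=1001 → (cmp)
[8] flags=1001 CC?T → r2=0xb5
[9] flags=1001 LT?F → skip
[10] flags=1001 GT?T → r3=0x3e

EXEC = [2,6,8,10]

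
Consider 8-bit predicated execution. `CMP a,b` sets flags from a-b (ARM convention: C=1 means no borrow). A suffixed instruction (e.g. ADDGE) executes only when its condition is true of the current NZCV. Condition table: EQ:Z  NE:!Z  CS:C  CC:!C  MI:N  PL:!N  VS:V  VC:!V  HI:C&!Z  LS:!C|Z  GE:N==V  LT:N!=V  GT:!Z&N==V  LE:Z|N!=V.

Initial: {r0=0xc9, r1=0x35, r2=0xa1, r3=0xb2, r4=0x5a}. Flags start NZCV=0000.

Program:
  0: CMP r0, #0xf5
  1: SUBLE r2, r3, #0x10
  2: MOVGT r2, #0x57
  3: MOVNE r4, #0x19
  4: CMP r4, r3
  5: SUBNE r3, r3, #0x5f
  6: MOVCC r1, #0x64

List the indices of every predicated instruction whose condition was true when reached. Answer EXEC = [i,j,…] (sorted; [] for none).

0: ✓ CMP  NZCV=1000
1: ✓ SUBLE  r2←0xa2
2: · MOVGT
3: ✓ MOVNE  r4←0x19
4: ✓ CMP  NZCV=0000
5: ✓ SUBNE  r3←0x53
6: ✓ MOVCC  r1←0x64

EXEC = [1,3,5,6]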